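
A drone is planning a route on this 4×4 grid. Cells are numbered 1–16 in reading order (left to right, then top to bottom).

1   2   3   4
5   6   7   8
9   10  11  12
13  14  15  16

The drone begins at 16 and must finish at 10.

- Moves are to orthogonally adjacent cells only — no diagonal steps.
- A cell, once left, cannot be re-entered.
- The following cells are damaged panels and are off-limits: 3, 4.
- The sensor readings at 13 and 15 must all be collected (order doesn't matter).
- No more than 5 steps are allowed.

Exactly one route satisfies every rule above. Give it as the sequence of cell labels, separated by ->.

16 -> 15 -> 14 -> 13 -> 9 -> 10

The 5-move cap with required stops at 13, 15 leaves no slack for detours.
Route from 16: 3× left (reaching 13), up to 9, right to 10 — 5 moves in all.
Check: all required cells visited; 5 ≤ 5 moves.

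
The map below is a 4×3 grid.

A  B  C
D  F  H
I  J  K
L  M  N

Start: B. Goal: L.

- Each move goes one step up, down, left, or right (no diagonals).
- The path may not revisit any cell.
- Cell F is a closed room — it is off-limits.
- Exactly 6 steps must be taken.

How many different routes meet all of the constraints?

Need simple routes of exactly 6 moves from B to L (Manhattan distance 4, so 1 moves are spent on a detour and 1 undoing it).
Enumerating: B A D I J M L | B C H K N M L | B C H K J M L | B C H K J I L.
That gives 4 routes.

4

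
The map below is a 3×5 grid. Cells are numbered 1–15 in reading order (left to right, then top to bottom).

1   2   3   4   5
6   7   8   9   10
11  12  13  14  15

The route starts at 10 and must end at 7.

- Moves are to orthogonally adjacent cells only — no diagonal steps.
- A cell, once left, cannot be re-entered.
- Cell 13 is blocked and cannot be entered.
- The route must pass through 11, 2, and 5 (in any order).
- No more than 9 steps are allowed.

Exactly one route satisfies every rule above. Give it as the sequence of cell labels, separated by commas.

Any route must reach 11, 2, and 5 and still end at 7 within 9 moves, so the order of the required stops is forced.
Route from 10: up to 5, 4× left (reaching 1), 2× down (reaching 11), right to 12, up to 7 — 9 moves in all.
Check: all required cells visited; 9 ≤ 9 moves.

10, 5, 4, 3, 2, 1, 6, 11, 12, 7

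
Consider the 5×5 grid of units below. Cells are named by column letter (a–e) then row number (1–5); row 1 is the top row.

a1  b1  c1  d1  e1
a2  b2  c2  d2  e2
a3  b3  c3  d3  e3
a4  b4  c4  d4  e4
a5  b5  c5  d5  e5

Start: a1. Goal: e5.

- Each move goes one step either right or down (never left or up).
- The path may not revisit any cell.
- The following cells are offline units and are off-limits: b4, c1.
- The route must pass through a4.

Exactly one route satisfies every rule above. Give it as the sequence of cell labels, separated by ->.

a1 -> a2 -> a3 -> a4 -> a5 -> b5 -> c5 -> d5 -> e5

Moves only go right or down, so the column and row indices never decrease.
Route from a1: down 4 to a5, right 4 to e5 — 8 moves in all.
Check: all required cells visited.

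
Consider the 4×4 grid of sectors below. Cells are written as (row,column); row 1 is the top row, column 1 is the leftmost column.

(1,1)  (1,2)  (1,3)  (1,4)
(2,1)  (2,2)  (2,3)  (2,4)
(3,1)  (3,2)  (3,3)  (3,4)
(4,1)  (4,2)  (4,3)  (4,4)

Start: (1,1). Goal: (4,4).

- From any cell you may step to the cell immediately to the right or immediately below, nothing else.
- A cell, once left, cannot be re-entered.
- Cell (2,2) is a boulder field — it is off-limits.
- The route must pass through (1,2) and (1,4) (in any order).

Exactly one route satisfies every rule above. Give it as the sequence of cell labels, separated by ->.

(1,1) -> (1,2) -> (1,3) -> (1,4) -> (2,4) -> (3,4) -> (4,4)

Moves only go right or down, so the column and row indices never decrease.
Route from (1,1): 3× right (reaching (1,4)), 3× down (reaching (4,4)) — 6 moves in all.
Check: all required cells visited.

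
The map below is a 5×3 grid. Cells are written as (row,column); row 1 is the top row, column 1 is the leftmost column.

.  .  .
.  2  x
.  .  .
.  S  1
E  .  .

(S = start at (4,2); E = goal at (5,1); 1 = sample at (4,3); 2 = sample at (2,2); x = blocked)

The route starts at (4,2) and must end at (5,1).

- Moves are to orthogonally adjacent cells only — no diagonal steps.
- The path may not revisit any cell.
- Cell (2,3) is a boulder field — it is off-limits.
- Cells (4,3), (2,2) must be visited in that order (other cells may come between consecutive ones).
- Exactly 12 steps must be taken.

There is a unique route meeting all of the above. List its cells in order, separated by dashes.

The waypoints must appear in the order (4,3), (2,2), with no cell reused.
Route from (4,2): down 1 to (5,2), right 1 to (5,3), up 2 to (3,3), left 1 to (3,2), up 2 to (1,2), left 1 to (1,1), down 4 to (5,1) — 12 moves in all.
Check: order respected (1 at step 3, 2 at step 6); 12 moves as required.

(4,2) - (5,2) - (5,3) - (4,3) - (3,3) - (3,2) - (2,2) - (1,2) - (1,1) - (2,1) - (3,1) - (4,1) - (5,1)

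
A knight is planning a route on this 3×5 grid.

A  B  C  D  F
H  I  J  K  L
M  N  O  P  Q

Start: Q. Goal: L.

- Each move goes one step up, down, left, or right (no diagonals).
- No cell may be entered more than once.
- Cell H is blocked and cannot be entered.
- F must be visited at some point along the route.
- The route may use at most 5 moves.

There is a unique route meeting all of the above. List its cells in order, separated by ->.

Q -> P -> K -> D -> F -> L

The 5-move cap with required stops at F leaves no slack for detours.
Route from Q: left to P, 2× up (reaching D), right to F, down to L — 5 moves in all.
Check: all required cells visited; 5 ≤ 5 moves.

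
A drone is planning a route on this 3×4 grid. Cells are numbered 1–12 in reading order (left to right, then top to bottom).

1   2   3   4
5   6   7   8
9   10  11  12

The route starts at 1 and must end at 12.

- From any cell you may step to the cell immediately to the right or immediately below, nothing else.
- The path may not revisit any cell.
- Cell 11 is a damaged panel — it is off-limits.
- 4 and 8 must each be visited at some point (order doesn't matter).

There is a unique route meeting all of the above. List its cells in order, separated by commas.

Moves only go right or down, so the column and row indices never decrease.
Route from 1: right 3 to 4, down 2 to 12 — 5 moves in all.
Check: all required cells visited.

1, 2, 3, 4, 8, 12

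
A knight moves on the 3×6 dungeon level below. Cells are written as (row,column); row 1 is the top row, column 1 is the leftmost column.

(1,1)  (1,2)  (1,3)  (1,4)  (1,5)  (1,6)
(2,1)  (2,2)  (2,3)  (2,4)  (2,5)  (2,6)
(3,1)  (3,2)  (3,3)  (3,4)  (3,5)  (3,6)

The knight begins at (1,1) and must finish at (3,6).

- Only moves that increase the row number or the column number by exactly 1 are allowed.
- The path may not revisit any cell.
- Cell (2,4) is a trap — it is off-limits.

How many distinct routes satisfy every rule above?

A right/down-only route from (1,1) to (3,6) makes exactly 2 down-moves and 5 right-moves in some order.
With no other constraints that would be C(7,2) = 21 routes.
Subtract routes through each blocked cell (inclusion–exclusion for overlaps): − through (2,4): 12 → 9.
That gives 9 routes.

9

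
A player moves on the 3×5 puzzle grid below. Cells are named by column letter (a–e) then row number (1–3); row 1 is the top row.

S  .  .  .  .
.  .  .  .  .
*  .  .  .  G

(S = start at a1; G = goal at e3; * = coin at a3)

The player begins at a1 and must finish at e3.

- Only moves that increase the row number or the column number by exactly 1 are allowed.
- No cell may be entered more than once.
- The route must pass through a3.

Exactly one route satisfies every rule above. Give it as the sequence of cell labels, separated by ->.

Moves only go right or down, so the column and row indices never decrease.
Route from a1: 2× down (reaching a3), 4× right (reaching e3) — 6 moves in all.
Check: all required cells visited.

a1 -> a2 -> a3 -> b3 -> c3 -> d3 -> e3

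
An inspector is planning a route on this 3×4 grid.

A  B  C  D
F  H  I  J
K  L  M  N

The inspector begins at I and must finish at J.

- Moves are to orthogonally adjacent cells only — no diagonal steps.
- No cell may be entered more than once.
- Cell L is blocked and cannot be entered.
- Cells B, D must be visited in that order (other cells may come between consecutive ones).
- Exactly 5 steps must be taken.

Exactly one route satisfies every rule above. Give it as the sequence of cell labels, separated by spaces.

I H B C D J

The waypoints must appear in the order B, D, with no cell reused.
Route from I: left 1 to H, up 1 to B, right 2 to D, down 1 to J — 5 moves in all.
Check: order respected (B at step 2, D at step 4); 5 moves as required.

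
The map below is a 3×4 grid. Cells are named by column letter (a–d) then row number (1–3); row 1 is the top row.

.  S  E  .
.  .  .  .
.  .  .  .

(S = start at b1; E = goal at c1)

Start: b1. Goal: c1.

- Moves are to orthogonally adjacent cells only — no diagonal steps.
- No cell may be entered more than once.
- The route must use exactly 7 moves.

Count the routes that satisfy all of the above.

9

Need simple routes of exactly 7 moves from b1 to c1 (Manhattan distance 1, so 3 moves are spent on a detour and 3 undoing it).
Branch systematically from the start, pruning whenever the remaining move budget drops below the Manhattan distance to c1 or differs from it in parity. Grouping the completions by first move — via b2: 5; via a1: 4 (no valid completion starts via c1) — and summing: 5 + 4 = 9.
That gives 9 routes.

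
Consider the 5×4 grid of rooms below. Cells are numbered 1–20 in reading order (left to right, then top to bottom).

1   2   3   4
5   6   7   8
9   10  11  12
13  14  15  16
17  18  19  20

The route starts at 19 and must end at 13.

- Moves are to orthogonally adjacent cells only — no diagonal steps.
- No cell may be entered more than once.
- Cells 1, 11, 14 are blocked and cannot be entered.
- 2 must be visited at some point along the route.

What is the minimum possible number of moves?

11

Any route passes through 2 somewhere between 19 and 13. Summing Manhattan distances along the two legs (19 → 2 → 13) gives a lower bound of 5 + 4 = 9 moves.
That bound ignores the blocked cells. Measuring each leg by the fewest moves that actually steer around them (19→2: 7; 2→13: 4) raises the lower bound to 11.
A route of 11 moves exists: 19 → 15 → 16 → 12 → 8 → 4 → 3 → 2 → 6 → 10 → 9 → 13.
Since 11 matches that lower bound, it is optimal.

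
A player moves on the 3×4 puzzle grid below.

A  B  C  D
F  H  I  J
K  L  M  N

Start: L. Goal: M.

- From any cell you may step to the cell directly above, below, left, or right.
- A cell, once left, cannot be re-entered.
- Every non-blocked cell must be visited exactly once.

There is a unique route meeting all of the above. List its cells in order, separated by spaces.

L K F A B H I C D J N M

Need to visit all 12 open cells exactly once, starting at L and ending at M.
Cell K has only two open neighbours (F and L), so the path must pass straight through it: one of those is the cell it's entered from and the other is where it exits.
Route from L: left to K, 2× up (reaching A), right to B, down to H, right to I, up to C, right to D, 2× down (reaching N), left to M — 11 moves in all.
Check: all 12 open cells covered.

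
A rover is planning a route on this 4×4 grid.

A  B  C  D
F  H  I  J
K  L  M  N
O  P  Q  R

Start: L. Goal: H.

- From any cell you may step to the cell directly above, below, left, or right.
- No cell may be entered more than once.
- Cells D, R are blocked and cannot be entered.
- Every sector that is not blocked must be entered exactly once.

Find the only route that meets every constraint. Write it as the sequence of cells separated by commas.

L, K, O, P, Q, M, N, J, I, C, B, A, F, H

Need to visit all 14 open cells exactly once, starting at L and ending at H.
Cell Q has only two open neighbours (M and P), so the path must pass straight through it: one of those is the cell it's entered from and the other is where it exits.
Route from L: left to K, down to O, 2× right (reaching Q), up to M, right to N, up to J, left to I, up to C, 2× left (reaching A), down to F, right to H — 13 moves in all.
Check: all 14 open cells covered.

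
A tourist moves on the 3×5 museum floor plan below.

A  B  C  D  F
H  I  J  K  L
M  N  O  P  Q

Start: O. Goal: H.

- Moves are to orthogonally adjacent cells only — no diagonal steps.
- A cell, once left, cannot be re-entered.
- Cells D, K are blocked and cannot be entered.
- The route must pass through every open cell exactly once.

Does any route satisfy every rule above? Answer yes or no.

no

Cell F has only one open neighbour but is neither the start nor the goal, so a Hamiltonian route would have to both enter and leave it through the same neighbour — impossible without revisiting.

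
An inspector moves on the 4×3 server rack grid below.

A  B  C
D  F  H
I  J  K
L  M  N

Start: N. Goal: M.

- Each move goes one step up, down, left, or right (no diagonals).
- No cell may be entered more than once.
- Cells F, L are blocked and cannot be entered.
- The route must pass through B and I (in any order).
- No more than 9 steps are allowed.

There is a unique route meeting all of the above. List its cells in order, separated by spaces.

The 9-move cap with required stops at B, I leaves no slack for detours.
Route from N: 3× up (reaching C), 2× left (reaching A), 2× down (reaching I), right to J, down to M — 9 moves in all.
Check: all required cells visited; 9 ≤ 9 moves.

N K H C B A D I J M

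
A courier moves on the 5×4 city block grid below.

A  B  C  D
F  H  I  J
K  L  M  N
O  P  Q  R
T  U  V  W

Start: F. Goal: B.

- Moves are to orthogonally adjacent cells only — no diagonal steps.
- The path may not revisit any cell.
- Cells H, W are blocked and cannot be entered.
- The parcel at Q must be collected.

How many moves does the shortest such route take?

8

Any route passes through Q somewhere between F and B. Summing Manhattan distances along the two legs (F → Q → B) gives a lower bound of 4 + 4 = 8 moves.
A route of 8 moves achieves this: F → K → O → P → Q → M → I → C → B.
Since 8 matches the lower bound, it is optimal.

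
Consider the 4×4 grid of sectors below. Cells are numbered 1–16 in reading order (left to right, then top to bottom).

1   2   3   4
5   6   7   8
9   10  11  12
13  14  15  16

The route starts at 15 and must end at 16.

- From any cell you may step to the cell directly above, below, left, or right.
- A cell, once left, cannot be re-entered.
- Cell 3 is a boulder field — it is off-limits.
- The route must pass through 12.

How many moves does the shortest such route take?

3

Any route passes through 12 somewhere between 15 and 16. Summing Manhattan distances along the two legs (15 → 12 → 16) gives a lower bound of 2 + 1 = 3 moves.
A route of 3 moves achieves this: 15 → 11 → 12 → 16.
Since 3 matches the lower bound, it is optimal.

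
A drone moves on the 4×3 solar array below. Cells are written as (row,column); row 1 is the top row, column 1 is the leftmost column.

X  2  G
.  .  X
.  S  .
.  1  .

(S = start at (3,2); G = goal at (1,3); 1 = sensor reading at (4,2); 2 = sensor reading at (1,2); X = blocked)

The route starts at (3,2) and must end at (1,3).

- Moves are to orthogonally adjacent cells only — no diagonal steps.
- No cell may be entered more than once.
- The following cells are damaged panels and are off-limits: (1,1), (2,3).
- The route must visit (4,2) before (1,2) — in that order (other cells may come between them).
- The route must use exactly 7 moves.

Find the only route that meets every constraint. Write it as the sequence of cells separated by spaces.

(3,2) (4,2) (4,1) (3,1) (2,1) (2,2) (1,2) (1,3)

The waypoints must appear in the order (4,2), (1,2), with no cell reused.
Route from (3,2): down to (4,2), left to (4,1), 2× up (reaching (2,1)), right to (2,2), up to (1,2), right to (1,3) — 7 moves in all.
Check: order respected (1 at step 1, 2 at step 6); 7 moves as required.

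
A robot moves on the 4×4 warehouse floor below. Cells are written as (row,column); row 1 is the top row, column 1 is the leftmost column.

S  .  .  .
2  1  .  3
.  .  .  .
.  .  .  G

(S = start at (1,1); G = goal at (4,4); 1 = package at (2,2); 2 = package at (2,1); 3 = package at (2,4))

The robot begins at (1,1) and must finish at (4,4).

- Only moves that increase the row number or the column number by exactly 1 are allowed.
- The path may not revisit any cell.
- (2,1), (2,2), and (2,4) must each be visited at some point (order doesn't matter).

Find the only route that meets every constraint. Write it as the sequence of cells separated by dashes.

Moves only go right or down, so the column and row indices never decrease.
Route from (1,1): down 1 to (2,1), right 3 to (2,4), down 2 to (4,4) — 6 moves in all.
Check: all required cells visited.

(1,1) - (2,1) - (2,2) - (2,3) - (2,4) - (3,4) - (4,4)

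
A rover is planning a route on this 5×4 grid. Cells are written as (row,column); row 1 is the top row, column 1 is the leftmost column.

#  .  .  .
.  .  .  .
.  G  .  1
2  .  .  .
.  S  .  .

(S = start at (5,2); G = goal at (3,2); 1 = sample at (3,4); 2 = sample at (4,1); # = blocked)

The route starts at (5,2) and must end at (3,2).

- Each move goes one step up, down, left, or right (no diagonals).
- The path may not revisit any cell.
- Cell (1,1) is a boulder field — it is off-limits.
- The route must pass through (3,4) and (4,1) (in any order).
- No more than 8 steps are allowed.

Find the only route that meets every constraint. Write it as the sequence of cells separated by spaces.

(5,2) (5,1) (4,1) (4,2) (4,3) (4,4) (3,4) (3,3) (3,2)

The budget equals the shortest possible length, so every move has to be on a shortest route through the required cells.
Route from (5,2): left to (5,1), up to (4,1), 3× right (reaching (4,4)), up to (3,4), 2× left (reaching (3,2)) — 8 moves in all.
Check: all required cells visited; 8 ≤ 8 moves.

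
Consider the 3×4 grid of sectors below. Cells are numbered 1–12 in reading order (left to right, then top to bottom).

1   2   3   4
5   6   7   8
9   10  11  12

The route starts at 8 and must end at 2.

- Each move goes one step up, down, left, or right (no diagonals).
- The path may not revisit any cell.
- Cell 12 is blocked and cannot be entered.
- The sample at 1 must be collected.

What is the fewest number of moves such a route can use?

Any route passes through 1 somewhere between 8 and 2. Summing Manhattan distances along the two legs (8 → 1 → 2) gives a lower bound of 4 + 1 = 5 moves.
A route of 5 moves achieves this: 8 → 7 → 6 → 5 → 1 → 2.
Since 5 matches the lower bound, it is optimal.

5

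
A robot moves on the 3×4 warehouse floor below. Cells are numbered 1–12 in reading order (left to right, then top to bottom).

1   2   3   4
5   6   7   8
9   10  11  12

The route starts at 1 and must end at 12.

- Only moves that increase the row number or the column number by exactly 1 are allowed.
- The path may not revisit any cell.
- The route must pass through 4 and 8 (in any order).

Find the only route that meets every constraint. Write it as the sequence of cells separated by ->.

Moves only go right or down, so the column and row indices never decrease.
Route from 1: 3× right (reaching 4), 2× down (reaching 12) — 5 moves in all.
Check: all required cells visited.

1 -> 2 -> 3 -> 4 -> 8 -> 12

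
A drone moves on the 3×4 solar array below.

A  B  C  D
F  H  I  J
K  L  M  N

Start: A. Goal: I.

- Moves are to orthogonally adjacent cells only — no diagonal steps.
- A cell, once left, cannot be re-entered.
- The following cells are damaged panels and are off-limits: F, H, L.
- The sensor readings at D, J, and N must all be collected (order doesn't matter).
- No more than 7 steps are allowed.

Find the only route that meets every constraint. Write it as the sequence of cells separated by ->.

A -> B -> C -> D -> J -> N -> M -> I

The budget equals the shortest possible length, so every move has to be on a shortest route through the required cells.
Route from A: 3× right (reaching D), 2× down (reaching N), left to M, up to I — 7 moves in all.
Check: all required cells visited; 7 ≤ 7 moves.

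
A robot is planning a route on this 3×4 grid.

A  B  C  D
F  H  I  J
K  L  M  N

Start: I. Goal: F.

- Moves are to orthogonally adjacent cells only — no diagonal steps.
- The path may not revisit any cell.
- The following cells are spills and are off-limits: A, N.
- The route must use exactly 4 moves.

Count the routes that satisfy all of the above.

4

Need simple routes of exactly 4 moves from I to F (Manhattan distance 2, so 1 moves are spent on a detour and 1 undoing it).
Enumerating: I C B H F | I M L H F | I M L K F | I H L K F.
That gives 4 routes.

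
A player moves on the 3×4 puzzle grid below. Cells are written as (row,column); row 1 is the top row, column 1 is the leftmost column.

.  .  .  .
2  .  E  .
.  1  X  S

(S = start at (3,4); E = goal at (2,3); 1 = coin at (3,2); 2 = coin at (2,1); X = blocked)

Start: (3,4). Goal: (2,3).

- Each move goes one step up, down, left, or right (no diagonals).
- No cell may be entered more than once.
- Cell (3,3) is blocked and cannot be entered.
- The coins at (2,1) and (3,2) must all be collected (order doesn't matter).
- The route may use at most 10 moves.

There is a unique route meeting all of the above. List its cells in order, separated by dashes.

The budget equals the shortest possible length, so every move has to be on a shortest route through the required cells.
Route from (3,4): up 2 to (1,4), left 3 to (1,1), down 2 to (3,1), right 1 to (3,2), up 1 to (2,2), right 1 to (2,3) — 10 moves in all.
Check: all required cells visited; 10 ≤ 10 moves.

(3,4) - (2,4) - (1,4) - (1,3) - (1,2) - (1,1) - (2,1) - (3,1) - (3,2) - (2,2) - (2,3)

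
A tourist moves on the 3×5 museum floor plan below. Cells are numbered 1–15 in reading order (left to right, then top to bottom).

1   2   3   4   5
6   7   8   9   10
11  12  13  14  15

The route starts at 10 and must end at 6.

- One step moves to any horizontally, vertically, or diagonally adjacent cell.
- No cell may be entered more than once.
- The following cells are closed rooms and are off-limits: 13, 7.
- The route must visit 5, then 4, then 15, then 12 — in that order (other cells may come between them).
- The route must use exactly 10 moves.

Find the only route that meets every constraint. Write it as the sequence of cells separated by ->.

The waypoints must appear in the order 5, 4, 15, 12, with no cell reused.
Route from 10: up to 5, 2× left (reaching 3), 2× down-right (reaching 15), left to 14, up-left to 8, down-left to 12, left to 11, up to 6 — 10 moves in all.
Check: order respected (5 at step 1, 4 at step 2, 15 at step 5, 12 at step 8); 10 moves as required.

10 -> 5 -> 4 -> 3 -> 9 -> 15 -> 14 -> 8 -> 12 -> 11 -> 6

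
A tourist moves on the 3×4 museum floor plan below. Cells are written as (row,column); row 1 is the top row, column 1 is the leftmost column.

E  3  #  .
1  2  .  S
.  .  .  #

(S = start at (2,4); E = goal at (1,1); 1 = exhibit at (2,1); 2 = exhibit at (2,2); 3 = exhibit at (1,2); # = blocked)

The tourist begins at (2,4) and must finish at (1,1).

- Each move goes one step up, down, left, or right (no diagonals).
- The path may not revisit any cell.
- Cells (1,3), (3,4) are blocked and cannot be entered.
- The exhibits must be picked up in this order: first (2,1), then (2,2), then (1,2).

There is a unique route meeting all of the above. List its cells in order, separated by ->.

The waypoints must appear in the order (2,1), (2,2), (1,2), with no cell reused.
Route from (2,4): left to (2,3), down to (3,3), 2× left (reaching (3,1)), up to (2,1), right to (2,2), up to (1,2), left to (1,1) — 8 moves in all.
Check: order respected (1 at step 5, 2 at step 6, 3 at step 7).

(2,4) -> (2,3) -> (3,3) -> (3,2) -> (3,1) -> (2,1) -> (2,2) -> (1,2) -> (1,1)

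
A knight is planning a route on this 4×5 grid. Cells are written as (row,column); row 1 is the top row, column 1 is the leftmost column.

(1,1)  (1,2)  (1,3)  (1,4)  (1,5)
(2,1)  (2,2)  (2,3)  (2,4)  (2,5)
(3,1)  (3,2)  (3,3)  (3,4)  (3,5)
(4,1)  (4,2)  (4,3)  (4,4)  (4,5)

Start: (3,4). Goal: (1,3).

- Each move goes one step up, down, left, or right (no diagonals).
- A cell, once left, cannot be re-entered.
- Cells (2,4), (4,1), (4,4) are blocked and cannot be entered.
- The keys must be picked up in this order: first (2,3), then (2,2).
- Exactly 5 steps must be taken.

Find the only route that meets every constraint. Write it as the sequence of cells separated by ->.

The waypoints must appear in the order (2,3), (2,2), with no cell reused.
Route from (3,4): left 1 to (3,3), up 1 to (2,3), left 1 to (2,2), up 1 to (1,2), right 1 to (1,3) — 5 moves in all.
Check: order respected ((2,3) at step 2, (2,2) at step 3); 5 moves as required.

(3,4) -> (3,3) -> (2,3) -> (2,2) -> (1,2) -> (1,3)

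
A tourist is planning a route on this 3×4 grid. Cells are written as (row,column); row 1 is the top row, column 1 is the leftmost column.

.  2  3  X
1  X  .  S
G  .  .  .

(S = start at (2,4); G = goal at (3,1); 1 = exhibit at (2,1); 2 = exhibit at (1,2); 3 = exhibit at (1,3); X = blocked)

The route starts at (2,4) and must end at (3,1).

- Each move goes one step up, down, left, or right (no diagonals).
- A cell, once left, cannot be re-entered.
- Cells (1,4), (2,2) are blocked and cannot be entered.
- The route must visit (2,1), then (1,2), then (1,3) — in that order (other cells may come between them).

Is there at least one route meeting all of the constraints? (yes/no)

Ignoring the required order, 2 revisit-free routes from (2,4) to (3,1) pass through all of (2,1), (1,2), and (1,3); the waypoint orders that occur are (1,3) → (1,2) → (2,1) (2) — never (2,1) → (1,2) → (1,3).

no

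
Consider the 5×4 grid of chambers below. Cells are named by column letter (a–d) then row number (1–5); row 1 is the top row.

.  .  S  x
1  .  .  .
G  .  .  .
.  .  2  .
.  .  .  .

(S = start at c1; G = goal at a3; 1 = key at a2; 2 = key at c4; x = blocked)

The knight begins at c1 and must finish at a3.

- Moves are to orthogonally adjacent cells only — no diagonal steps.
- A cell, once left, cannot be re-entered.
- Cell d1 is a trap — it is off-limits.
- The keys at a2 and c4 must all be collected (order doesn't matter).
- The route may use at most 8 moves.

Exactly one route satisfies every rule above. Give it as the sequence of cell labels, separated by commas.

Any route must reach a2 and c4 and still end at a3 within 8 moves, so the order of the required stops is forced.
Route from c1: down 3 to c4, left 1 to b4, up 2 to b2, left 1 to a2, down 1 to a3 — 8 moves in all.
Check: all required cells visited; 8 ≤ 8 moves.

c1, c2, c3, c4, b4, b3, b2, a2, a3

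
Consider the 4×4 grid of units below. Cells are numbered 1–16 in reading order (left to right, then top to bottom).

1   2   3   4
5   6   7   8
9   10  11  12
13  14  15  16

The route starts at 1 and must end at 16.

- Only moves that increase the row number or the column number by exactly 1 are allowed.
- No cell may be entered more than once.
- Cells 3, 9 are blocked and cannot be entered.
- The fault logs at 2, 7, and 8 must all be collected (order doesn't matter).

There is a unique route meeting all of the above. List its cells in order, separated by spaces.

Moves only go right or down, so the column and row indices never decrease.
Route from 1: right 1 to 2, down 1 to 6, right 2 to 8, down 2 to 16 — 6 moves in all.
Check: all required cells visited.

1 2 6 7 8 12 16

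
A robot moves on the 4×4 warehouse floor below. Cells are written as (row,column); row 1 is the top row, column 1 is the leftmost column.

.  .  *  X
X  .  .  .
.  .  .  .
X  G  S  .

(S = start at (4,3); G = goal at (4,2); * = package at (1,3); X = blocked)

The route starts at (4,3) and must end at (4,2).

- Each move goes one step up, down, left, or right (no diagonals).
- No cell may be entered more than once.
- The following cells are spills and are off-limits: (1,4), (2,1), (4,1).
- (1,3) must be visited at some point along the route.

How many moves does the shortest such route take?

Any route passes through (1,3) somewhere between (4,3) and (4,2). Summing Manhattan distances along the two legs ((4,3) → (1,3) → (4,2)) gives a lower bound of 3 + 4 = 7 moves.
A route of 7 moves achieves this: (4,3) → (3,3) → (2,3) → (1,3) → (1,2) → (2,2) → (3,2) → (4,2).
Since 7 matches the lower bound, it is optimal.

7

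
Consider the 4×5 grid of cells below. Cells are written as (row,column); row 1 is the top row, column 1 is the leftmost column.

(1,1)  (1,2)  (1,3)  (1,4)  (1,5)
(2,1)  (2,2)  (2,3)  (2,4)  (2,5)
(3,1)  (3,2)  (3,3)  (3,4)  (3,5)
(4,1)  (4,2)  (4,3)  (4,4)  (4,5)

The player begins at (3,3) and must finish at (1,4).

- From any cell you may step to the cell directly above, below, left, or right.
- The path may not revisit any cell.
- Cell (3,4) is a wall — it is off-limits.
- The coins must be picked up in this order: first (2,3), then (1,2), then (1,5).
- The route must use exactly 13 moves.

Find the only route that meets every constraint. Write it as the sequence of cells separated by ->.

(3,3) -> (2,3) -> (1,3) -> (1,2) -> (2,2) -> (3,2) -> (4,2) -> (4,3) -> (4,4) -> (4,5) -> (3,5) -> (2,5) -> (1,5) -> (1,4)

The waypoints must appear in the order (2,3), (1,2), (1,5), with no cell reused.
Route from (3,3): 2× up (reaching (1,3)), left to (1,2), 3× down (reaching (4,2)), 3× right (reaching (4,5)), 3× up (reaching (1,5)), left to (1,4) — 13 moves in all.
Check: order respected ((2,3) at step 1, (1,2) at step 3, (1,5) at step 12); 13 moves as required.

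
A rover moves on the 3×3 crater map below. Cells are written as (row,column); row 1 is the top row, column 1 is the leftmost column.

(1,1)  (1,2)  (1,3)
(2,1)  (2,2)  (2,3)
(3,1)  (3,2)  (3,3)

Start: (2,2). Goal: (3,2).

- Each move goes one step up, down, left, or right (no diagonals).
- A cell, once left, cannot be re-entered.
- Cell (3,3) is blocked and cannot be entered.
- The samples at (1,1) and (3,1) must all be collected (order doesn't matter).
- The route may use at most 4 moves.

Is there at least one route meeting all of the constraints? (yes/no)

Even ignoring the no-revisit rule, getting from (2,2) to (3,2), taking the cheapest ordering (2,2) → (1,1) → (3,1) → (3,2) needs at least 2 + 2 + 1 = 5 moves (Manhattan distance per leg), which exceeds the 4-move limit.

no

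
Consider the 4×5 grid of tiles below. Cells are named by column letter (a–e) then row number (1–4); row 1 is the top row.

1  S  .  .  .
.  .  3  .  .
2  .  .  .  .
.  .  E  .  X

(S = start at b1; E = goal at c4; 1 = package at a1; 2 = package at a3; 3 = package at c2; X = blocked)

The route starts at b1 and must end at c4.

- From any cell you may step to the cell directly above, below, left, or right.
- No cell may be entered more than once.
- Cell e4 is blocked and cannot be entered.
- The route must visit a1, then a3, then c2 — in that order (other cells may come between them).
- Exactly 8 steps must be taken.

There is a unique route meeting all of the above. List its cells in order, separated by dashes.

The waypoints must appear in the order a1, a3, c2, with no cell reused.
Route from b1: left 1 to a1, down 2 to a3, right 1 to b3, up 1 to b2, right 1 to c2, down 2 to c4 — 8 moves in all.
Check: order respected (1 at step 1, 2 at step 3, 3 at step 6); 8 moves as required.

b1 - a1 - a2 - a3 - b3 - b2 - c2 - c3 - c4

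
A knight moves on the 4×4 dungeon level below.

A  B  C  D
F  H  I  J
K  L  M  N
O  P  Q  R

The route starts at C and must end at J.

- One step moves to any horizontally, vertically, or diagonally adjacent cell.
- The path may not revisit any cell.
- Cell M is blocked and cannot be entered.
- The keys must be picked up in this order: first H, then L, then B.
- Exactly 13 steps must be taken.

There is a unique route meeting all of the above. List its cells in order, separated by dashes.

C - H - L - I - B - A - F - K - O - P - Q - R - N - J

The waypoints must appear in the order H, L, B, with no cell reused.
Route from C: down-left 1 to H, down 1 to L, up-right 1 to I, up-left 1 to B, left 1 to A, down 3 to O, right 3 to R, up 2 to J — 13 moves in all.
Check: order respected (H at step 1, L at step 2, B at step 4); 13 moves as required.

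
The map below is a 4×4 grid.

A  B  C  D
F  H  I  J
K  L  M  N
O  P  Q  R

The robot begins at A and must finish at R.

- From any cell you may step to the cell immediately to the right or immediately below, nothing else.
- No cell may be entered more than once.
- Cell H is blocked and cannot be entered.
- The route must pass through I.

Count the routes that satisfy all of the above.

A right/down-only route from A to R makes exactly 3 down-moves and 3 right-moves in some order.
With no other constraints that would be C(6,3) = 20 routes.
Split at I and multiply the segment counts (each segment already excludes blocked cells): A→I: 1; I→R: 3; product = 3.
That gives 3 routes.

3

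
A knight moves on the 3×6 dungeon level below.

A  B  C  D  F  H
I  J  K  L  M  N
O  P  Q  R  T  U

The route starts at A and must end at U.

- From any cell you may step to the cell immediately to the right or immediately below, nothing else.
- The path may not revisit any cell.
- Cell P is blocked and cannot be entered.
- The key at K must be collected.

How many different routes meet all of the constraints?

A right/down-only route from A to U makes exactly 2 down-moves and 5 right-moves in some order.
With no other constraints that would be C(7,2) = 21 routes.
Split at K and multiply the segment counts (each segment already excludes blocked cells): A→K: 3; K→U: 4; product = 12.
That gives 12 routes.

12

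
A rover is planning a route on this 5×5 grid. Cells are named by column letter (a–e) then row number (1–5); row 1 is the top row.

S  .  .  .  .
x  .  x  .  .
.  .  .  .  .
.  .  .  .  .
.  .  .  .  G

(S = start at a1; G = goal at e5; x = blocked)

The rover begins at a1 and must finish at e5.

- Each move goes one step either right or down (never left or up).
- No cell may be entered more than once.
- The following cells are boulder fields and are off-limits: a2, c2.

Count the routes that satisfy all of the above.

A right/down-only route from a1 to e5 makes exactly 4 down-moves and 4 right-moves in some order.
With no other constraints that would be C(8,4) = 70 routes.
Subtract routes through each blocked cell (inclusion–exclusion for overlaps): − through a2: 35 − through c2: 30 + through a2&c2: 10 → 15.
That gives 15 routes.

15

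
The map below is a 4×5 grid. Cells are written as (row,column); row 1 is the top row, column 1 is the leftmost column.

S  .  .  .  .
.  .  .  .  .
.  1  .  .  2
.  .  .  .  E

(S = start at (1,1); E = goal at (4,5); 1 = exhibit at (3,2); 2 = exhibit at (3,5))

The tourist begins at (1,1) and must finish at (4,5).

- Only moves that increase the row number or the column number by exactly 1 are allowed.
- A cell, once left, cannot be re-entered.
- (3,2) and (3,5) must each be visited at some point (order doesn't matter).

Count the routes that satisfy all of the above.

A right/down-only route from (1,1) to (4,5) makes exactly 3 down-moves and 4 right-moves in some order.
With no other constraints that would be C(7,3) = 35 routes.
A monotone route can only reach the required cells in the order (3,2), (3,5), so split there and multiply the segment counts: (1,1)→(3,2): 3; (3,2)→(3,5): 1; (3,5)→(4,5): 1; product = 3.
That gives 3 routes.

3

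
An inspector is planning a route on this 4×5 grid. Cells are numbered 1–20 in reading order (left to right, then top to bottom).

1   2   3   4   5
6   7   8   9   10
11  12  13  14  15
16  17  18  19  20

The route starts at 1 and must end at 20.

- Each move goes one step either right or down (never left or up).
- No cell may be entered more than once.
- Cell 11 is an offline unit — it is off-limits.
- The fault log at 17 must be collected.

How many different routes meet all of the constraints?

2

A right/down-only route from 1 to 20 makes exactly 3 down-moves and 4 right-moves in some order.
With no other constraints that would be C(7,3) = 35 routes.
Split at 17 and multiply the segment counts (each segment already excludes blocked cells): 1→17: 2; 17→20: 1; product = 2.
That gives 2 routes.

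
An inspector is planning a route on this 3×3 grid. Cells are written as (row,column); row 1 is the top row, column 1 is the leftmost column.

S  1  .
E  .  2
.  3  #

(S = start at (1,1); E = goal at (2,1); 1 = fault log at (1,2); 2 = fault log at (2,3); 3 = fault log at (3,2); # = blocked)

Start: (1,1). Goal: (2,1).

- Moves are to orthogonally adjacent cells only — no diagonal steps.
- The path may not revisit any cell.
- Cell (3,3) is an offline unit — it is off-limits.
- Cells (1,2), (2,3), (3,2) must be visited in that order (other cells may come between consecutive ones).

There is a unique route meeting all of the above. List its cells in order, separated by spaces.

(1,1) (1,2) (1,3) (2,3) (2,2) (3,2) (3,1) (2,1)

The waypoints must appear in the order (1,2), (2,3), (3,2), with no cell reused.
Route from (1,1): right 2 to (1,3), down 1 to (2,3), left 1 to (2,2), down 1 to (3,2), left 1 to (3,1), up 1 to (2,1) — 7 moves in all.
Check: order respected (1 at step 1, 2 at step 3, 3 at step 5).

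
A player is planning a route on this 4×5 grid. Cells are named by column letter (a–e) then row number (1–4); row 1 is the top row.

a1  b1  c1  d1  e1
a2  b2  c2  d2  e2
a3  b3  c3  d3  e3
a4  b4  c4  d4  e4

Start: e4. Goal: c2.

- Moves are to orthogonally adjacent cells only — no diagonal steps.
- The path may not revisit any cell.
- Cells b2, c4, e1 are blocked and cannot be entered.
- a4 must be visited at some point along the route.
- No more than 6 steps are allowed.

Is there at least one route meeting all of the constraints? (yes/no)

Even ignoring the no-revisit rule, getting from e4 to c2 via a4 needs at least 6 + 4 = 10 moves (fewest moves per leg, detouring around blocked cells), which exceeds the 6-move limit.

no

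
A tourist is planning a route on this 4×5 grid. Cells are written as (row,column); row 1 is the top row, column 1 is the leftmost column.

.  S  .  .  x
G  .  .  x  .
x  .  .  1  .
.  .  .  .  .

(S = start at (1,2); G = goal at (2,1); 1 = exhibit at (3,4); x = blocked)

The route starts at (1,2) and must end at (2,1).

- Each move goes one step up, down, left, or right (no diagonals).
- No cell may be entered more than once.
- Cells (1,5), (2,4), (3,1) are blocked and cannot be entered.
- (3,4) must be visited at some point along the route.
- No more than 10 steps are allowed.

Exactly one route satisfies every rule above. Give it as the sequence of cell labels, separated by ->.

(1,2) -> (1,3) -> (2,3) -> (3,3) -> (3,4) -> (4,4) -> (4,3) -> (4,2) -> (3,2) -> (2,2) -> (2,1)

The 10-move cap with required stops at (3,4) leaves no slack for detours.
Route from (1,2): right 1 to (1,3), down 2 to (3,3), right 1 to (3,4), down 1 to (4,4), left 2 to (4,2), up 2 to (2,2), left 1 to (2,1) — 10 moves in all.
Check: all required cells visited; 10 ≤ 10 moves.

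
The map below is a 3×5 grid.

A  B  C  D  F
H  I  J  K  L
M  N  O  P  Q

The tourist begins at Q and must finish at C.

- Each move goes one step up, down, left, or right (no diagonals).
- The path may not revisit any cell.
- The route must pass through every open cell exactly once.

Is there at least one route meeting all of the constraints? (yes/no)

yes

One route that works: Q → L → F → D → K → P → O → J → I → N → M → H → A → B → C.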